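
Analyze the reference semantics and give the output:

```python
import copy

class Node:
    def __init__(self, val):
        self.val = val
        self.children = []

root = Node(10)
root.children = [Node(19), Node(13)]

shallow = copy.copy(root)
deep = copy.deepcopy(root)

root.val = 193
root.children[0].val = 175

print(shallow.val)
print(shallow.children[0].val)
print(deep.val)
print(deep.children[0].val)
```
10
175
10
19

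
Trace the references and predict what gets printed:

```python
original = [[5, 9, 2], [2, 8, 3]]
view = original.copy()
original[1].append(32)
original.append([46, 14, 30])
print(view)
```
[[5, 9, 2], [2, 8, 3, 32]]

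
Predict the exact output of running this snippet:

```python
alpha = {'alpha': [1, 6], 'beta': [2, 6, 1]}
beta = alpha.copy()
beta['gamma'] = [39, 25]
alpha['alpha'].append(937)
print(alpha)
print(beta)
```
{'alpha': [1, 6, 937], 'beta': [2, 6, 1]}
{'alpha': [1, 6, 937], 'beta': [2, 6, 1], 'gamma': [39, 25]}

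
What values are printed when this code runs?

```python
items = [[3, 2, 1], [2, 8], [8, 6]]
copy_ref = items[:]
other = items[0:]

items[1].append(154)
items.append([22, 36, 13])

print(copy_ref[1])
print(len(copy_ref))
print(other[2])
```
[2, 8, 154]
3
[8, 6]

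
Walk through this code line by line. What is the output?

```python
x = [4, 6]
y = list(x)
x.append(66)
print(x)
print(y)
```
[4, 6, 66]
[4, 6]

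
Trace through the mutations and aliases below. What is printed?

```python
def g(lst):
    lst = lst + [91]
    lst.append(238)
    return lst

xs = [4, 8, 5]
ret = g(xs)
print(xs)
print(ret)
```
[4, 8, 5]
[4, 8, 5, 91, 238]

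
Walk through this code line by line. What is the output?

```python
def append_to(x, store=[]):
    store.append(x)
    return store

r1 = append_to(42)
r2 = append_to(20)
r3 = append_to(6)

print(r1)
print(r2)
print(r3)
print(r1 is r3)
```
[42, 20, 6]
[42, 20, 6]
[42, 20, 6]
True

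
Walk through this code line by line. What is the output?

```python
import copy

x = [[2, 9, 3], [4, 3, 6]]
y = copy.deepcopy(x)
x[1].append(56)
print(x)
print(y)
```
[[2, 9, 3], [4, 3, 6, 56]]
[[2, 9, 3], [4, 3, 6]]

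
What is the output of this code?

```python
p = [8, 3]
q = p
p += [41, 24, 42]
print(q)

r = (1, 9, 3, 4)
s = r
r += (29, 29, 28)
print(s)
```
[8, 3, 41, 24, 42]
(1, 9, 3, 4)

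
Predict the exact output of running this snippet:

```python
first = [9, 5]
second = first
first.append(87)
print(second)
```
[9, 5, 87]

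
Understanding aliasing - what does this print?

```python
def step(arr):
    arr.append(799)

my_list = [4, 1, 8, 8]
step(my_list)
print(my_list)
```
[4, 1, 8, 8, 799]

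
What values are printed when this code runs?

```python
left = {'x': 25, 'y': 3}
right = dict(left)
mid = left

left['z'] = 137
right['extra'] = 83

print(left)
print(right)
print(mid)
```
{'x': 25, 'y': 3, 'z': 137}
{'x': 25, 'y': 3, 'extra': 83}
{'x': 25, 'y': 3, 'z': 137}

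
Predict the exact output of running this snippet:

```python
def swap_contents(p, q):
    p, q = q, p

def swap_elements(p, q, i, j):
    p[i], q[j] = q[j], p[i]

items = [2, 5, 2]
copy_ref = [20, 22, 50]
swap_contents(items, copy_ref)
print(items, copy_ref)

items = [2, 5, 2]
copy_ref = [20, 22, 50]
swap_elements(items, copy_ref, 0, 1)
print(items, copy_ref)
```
[2, 5, 2] [20, 22, 50]
[22, 5, 2] [20, 2, 50]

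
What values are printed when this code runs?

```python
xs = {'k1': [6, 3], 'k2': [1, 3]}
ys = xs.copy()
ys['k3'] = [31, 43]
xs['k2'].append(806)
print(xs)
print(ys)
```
{'k1': [6, 3], 'k2': [1, 3, 806]}
{'k1': [6, 3], 'k2': [1, 3, 806], 'k3': [31, 43]}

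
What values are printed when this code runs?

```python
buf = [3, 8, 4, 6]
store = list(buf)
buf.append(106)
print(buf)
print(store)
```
[3, 8, 4, 6, 106]
[3, 8, 4, 6]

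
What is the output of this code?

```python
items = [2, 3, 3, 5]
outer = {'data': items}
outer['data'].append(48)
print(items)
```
[2, 3, 3, 5, 48]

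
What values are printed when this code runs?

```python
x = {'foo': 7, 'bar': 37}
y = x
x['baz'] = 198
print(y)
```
{'foo': 7, 'bar': 37, 'baz': 198}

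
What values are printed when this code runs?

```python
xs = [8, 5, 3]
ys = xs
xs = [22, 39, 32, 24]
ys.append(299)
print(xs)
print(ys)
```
[22, 39, 32, 24]
[8, 5, 3, 299]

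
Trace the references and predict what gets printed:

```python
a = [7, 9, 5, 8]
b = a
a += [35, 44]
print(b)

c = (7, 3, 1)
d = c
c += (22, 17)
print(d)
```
[7, 9, 5, 8, 35, 44]
(7, 3, 1)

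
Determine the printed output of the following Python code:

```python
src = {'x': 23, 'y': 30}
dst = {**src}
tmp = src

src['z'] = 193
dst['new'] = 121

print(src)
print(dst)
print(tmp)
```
{'x': 23, 'y': 30, 'z': 193}
{'x': 23, 'y': 30, 'new': 121}
{'x': 23, 'y': 30, 'z': 193}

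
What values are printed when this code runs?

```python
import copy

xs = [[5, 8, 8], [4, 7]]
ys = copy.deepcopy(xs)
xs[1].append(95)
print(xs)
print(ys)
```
[[5, 8, 8], [4, 7, 95]]
[[5, 8, 8], [4, 7]]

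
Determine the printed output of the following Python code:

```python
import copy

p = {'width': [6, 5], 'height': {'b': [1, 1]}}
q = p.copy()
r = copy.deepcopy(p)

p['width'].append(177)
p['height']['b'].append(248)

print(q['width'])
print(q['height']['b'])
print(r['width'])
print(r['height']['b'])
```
[6, 5, 177]
[1, 1, 248]
[6, 5]
[1, 1]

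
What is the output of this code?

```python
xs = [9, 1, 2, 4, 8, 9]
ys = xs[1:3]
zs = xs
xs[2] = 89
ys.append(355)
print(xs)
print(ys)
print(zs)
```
[9, 1, 89, 4, 8, 9]
[1, 2, 355]
[9, 1, 89, 4, 8, 9]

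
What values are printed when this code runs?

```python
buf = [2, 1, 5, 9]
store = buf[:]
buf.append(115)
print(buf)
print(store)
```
[2, 1, 5, 9, 115]
[2, 1, 5, 9]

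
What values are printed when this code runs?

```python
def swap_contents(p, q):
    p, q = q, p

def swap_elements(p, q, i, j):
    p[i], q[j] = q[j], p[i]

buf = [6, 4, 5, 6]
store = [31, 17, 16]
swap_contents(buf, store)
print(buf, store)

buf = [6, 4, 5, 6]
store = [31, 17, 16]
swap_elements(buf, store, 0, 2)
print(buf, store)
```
[6, 4, 5, 6] [31, 17, 16]
[16, 4, 5, 6] [31, 17, 6]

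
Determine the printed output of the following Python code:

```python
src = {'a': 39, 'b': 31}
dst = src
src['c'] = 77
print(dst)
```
{'a': 39, 'b': 31, 'c': 77}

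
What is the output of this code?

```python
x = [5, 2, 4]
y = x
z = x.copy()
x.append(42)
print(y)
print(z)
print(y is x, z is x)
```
[5, 2, 4, 42]
[5, 2, 4]
True False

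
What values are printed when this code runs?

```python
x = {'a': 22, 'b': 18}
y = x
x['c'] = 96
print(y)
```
{'a': 22, 'b': 18, 'c': 96}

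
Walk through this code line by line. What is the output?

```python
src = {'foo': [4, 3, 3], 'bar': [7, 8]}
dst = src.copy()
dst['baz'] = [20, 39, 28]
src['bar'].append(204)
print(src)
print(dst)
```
{'foo': [4, 3, 3], 'bar': [7, 8, 204]}
{'foo': [4, 3, 3], 'bar': [7, 8, 204], 'baz': [20, 39, 28]}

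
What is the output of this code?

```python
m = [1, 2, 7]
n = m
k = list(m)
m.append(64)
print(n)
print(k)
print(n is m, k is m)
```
[1, 2, 7, 64]
[1, 2, 7]
True False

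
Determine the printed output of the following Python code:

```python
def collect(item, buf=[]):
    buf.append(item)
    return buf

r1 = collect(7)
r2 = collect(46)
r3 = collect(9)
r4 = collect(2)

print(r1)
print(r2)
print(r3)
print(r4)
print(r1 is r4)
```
[7, 46, 9, 2]
[7, 46, 9, 2]
[7, 46, 9, 2]
[7, 46, 9, 2]
True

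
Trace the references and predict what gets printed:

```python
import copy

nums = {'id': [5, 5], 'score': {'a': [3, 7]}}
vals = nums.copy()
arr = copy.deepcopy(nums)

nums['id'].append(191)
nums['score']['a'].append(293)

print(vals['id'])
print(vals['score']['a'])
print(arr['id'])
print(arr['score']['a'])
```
[5, 5, 191]
[3, 7, 293]
[5, 5]
[3, 7]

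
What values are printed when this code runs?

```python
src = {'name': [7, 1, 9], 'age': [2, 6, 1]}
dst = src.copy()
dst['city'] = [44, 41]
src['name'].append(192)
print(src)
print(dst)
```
{'name': [7, 1, 9, 192], 'age': [2, 6, 1]}
{'name': [7, 1, 9, 192], 'age': [2, 6, 1], 'city': [44, 41]}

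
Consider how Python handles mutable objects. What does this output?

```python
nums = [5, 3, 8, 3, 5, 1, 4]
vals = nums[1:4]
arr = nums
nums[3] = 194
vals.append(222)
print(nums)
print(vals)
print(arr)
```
[5, 3, 8, 194, 5, 1, 4]
[3, 8, 3, 222]
[5, 3, 8, 194, 5, 1, 4]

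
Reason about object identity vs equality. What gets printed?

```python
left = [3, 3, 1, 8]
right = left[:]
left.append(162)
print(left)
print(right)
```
[3, 3, 1, 8, 162]
[3, 3, 1, 8]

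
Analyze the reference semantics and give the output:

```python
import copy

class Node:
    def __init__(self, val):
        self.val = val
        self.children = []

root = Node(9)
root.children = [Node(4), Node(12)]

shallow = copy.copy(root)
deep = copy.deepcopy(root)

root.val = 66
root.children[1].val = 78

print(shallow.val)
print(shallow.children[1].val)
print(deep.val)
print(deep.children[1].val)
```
9
78
9
12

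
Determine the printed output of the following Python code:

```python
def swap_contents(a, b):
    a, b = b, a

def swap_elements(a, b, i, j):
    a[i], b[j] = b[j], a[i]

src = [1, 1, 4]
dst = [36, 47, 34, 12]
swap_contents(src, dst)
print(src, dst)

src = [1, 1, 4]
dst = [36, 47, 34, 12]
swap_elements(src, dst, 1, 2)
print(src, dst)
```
[1, 1, 4] [36, 47, 34, 12]
[1, 34, 4] [36, 47, 1, 12]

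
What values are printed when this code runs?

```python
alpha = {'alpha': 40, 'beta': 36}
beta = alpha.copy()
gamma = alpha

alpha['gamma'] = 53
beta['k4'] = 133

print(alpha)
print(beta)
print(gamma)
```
{'alpha': 40, 'beta': 36, 'gamma': 53}
{'alpha': 40, 'beta': 36, 'k4': 133}
{'alpha': 40, 'beta': 36, 'gamma': 53}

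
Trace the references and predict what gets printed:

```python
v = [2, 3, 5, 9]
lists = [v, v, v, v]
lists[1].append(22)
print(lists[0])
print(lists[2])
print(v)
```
[2, 3, 5, 9, 22]
[2, 3, 5, 9, 22]
[2, 3, 5, 9, 22]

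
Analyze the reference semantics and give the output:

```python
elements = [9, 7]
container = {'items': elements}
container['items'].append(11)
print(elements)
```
[9, 7, 11]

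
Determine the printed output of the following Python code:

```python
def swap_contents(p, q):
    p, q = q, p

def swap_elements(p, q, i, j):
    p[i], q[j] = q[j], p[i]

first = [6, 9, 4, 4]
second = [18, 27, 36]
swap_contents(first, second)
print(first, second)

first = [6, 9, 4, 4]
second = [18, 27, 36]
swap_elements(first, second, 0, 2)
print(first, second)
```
[6, 9, 4, 4] [18, 27, 36]
[36, 9, 4, 4] [18, 27, 6]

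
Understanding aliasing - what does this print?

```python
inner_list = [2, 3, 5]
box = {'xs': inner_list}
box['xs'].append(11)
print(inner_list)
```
[2, 3, 5, 11]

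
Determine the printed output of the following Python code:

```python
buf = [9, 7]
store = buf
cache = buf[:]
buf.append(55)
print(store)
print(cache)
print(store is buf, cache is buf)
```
[9, 7, 55]
[9, 7]
True False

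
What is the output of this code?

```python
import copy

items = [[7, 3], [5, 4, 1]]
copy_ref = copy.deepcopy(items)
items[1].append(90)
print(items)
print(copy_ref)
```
[[7, 3], [5, 4, 1, 90]]
[[7, 3], [5, 4, 1]]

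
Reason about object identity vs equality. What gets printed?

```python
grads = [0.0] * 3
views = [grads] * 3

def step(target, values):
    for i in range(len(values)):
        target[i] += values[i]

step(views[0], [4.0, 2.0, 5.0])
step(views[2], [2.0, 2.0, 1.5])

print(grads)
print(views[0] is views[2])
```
[6.0, 4.0, 6.5]
True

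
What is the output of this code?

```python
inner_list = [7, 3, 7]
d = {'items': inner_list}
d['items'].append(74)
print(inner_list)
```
[7, 3, 7, 74]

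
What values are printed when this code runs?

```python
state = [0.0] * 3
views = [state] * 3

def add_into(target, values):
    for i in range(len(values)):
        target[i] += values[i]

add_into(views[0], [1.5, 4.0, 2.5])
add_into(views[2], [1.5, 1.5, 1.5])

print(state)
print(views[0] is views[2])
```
[3.0, 5.5, 4.0]
True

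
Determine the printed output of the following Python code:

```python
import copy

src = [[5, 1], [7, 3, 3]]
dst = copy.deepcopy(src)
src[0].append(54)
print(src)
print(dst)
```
[[5, 1, 54], [7, 3, 3]]
[[5, 1], [7, 3, 3]]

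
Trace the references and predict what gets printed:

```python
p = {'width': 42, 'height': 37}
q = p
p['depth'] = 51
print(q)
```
{'width': 42, 'height': 37, 'depth': 51}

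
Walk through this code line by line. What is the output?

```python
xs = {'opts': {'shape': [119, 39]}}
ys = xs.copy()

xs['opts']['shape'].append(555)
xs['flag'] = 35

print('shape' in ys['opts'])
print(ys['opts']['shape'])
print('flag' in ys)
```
True
[119, 39, 555]
False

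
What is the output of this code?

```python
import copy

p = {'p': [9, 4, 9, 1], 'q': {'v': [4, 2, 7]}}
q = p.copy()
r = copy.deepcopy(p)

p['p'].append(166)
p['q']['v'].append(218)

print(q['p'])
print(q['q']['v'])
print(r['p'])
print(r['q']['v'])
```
[9, 4, 9, 1, 166]
[4, 2, 7, 218]
[9, 4, 9, 1]
[4, 2, 7]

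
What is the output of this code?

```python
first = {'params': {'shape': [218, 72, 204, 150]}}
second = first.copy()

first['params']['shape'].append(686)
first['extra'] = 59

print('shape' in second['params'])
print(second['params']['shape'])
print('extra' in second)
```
True
[218, 72, 204, 150, 686]
False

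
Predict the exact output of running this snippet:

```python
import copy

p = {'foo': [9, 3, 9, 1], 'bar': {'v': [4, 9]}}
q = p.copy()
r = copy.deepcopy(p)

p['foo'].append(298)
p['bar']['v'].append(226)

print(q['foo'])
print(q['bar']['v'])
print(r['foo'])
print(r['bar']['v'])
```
[9, 3, 9, 1, 298]
[4, 9, 226]
[9, 3, 9, 1]
[4, 9]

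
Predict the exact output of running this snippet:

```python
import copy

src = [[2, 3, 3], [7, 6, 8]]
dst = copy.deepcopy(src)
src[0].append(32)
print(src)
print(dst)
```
[[2, 3, 3, 32], [7, 6, 8]]
[[2, 3, 3], [7, 6, 8]]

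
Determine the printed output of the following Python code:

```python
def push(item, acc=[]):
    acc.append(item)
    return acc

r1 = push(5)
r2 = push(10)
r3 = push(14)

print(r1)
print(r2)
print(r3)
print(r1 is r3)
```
[5, 10, 14]
[5, 10, 14]
[5, 10, 14]
True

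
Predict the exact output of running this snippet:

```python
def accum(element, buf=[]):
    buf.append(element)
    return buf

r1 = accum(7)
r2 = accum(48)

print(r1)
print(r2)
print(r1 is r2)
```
[7, 48]
[7, 48]
True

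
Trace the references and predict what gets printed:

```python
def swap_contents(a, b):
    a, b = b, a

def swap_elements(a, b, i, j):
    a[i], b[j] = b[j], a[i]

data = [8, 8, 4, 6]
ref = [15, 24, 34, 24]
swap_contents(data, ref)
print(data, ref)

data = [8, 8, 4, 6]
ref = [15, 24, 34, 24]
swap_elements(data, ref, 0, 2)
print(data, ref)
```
[8, 8, 4, 6] [15, 24, 34, 24]
[34, 8, 4, 6] [15, 24, 8, 24]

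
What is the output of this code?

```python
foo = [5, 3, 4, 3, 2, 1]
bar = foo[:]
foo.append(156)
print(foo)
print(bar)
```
[5, 3, 4, 3, 2, 1, 156]
[5, 3, 4, 3, 2, 1]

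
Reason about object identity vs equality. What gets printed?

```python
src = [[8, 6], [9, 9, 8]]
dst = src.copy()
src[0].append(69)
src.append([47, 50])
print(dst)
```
[[8, 6, 69], [9, 9, 8]]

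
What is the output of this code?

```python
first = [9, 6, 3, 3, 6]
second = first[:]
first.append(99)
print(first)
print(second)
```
[9, 6, 3, 3, 6, 99]
[9, 6, 3, 3, 6]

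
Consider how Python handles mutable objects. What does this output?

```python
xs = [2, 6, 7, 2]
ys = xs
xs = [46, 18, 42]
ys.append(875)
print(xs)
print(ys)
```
[46, 18, 42]
[2, 6, 7, 2, 875]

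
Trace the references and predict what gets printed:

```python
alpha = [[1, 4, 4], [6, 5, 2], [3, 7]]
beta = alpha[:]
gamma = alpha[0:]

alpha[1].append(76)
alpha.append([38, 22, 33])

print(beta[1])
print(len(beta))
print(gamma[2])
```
[6, 5, 2, 76]
3
[3, 7]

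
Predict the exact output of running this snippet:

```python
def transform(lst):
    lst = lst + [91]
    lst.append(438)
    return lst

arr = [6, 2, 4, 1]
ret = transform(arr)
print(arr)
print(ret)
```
[6, 2, 4, 1]
[6, 2, 4, 1, 91, 438]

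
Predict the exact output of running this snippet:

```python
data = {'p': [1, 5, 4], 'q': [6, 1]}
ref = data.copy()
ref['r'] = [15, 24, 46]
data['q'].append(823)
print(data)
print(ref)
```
{'p': [1, 5, 4], 'q': [6, 1, 823]}
{'p': [1, 5, 4], 'q': [6, 1, 823], 'r': [15, 24, 46]}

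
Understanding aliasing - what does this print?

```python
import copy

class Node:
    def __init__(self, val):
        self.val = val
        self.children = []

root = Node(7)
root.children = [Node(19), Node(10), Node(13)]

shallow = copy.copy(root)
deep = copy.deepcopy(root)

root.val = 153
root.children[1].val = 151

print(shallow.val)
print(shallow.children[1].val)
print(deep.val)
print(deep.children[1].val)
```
7
151
7
10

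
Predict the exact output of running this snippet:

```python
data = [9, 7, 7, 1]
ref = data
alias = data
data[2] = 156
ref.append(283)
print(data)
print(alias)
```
[9, 7, 156, 1, 283]
[9, 7, 156, 1, 283]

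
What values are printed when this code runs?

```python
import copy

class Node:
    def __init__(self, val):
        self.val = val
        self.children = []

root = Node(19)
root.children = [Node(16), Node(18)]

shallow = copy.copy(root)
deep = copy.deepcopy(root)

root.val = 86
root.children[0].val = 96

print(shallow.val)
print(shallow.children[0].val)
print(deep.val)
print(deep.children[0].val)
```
19
96
19
16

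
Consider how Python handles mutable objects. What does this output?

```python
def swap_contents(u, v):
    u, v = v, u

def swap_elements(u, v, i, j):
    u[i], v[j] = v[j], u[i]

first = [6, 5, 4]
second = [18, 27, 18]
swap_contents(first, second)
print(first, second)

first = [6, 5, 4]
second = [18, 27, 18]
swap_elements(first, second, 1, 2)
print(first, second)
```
[6, 5, 4] [18, 27, 18]
[6, 18, 4] [18, 27, 5]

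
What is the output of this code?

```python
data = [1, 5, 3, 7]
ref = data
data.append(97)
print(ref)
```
[1, 5, 3, 7, 97]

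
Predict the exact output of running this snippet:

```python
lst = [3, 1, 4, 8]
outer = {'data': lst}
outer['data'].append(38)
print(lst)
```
[3, 1, 4, 8, 38]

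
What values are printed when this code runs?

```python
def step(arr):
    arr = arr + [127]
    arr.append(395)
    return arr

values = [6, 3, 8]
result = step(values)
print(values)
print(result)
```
[6, 3, 8]
[6, 3, 8, 127, 395]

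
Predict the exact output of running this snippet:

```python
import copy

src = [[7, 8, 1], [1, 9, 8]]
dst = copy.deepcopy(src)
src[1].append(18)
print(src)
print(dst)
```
[[7, 8, 1], [1, 9, 8, 18]]
[[7, 8, 1], [1, 9, 8]]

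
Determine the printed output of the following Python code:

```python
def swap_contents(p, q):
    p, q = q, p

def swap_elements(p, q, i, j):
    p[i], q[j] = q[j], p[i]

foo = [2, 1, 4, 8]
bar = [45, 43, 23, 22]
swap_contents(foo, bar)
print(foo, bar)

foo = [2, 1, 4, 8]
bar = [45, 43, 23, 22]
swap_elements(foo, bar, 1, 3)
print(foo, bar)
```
[2, 1, 4, 8] [45, 43, 23, 22]
[2, 22, 4, 8] [45, 43, 23, 1]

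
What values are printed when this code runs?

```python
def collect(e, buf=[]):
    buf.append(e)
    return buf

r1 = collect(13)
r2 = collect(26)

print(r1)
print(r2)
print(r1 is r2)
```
[13, 26]
[13, 26]
True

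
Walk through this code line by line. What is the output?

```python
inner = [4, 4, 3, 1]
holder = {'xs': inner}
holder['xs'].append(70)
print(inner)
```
[4, 4, 3, 1, 70]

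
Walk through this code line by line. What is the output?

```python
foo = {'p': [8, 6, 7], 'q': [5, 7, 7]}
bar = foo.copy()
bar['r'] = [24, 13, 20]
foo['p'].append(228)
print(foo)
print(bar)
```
{'p': [8, 6, 7, 228], 'q': [5, 7, 7]}
{'p': [8, 6, 7, 228], 'q': [5, 7, 7], 'r': [24, 13, 20]}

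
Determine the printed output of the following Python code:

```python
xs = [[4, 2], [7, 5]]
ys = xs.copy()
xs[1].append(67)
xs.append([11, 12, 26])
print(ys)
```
[[4, 2], [7, 5, 67]]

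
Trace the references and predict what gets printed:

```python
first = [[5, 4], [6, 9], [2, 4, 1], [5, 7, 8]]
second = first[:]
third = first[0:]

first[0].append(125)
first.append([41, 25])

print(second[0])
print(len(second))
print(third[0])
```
[5, 4, 125]
4
[5, 4, 125]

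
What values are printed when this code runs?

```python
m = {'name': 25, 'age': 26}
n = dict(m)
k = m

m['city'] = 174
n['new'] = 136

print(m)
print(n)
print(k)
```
{'name': 25, 'age': 26, 'city': 174}
{'name': 25, 'age': 26, 'new': 136}
{'name': 25, 'age': 26, 'city': 174}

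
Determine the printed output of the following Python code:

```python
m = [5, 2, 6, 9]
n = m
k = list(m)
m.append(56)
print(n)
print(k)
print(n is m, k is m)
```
[5, 2, 6, 9, 56]
[5, 2, 6, 9]
True False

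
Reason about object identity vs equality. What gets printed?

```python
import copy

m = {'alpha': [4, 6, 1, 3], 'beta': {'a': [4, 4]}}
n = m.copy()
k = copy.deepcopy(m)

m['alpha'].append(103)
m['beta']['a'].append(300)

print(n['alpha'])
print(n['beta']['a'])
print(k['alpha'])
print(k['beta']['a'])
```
[4, 6, 1, 3, 103]
[4, 4, 300]
[4, 6, 1, 3]
[4, 4]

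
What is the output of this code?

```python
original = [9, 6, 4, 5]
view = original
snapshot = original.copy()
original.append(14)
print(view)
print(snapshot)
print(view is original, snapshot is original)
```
[9, 6, 4, 5, 14]
[9, 6, 4, 5]
True False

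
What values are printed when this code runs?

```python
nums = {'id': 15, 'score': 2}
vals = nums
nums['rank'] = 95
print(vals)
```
{'id': 15, 'score': 2, 'rank': 95}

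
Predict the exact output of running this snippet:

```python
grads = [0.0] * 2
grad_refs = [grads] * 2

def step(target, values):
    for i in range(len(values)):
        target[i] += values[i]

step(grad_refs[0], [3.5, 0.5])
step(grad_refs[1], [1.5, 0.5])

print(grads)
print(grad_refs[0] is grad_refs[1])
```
[5.0, 1.0]
True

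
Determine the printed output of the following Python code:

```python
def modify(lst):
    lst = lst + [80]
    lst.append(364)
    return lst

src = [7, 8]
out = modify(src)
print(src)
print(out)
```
[7, 8]
[7, 8, 80, 364]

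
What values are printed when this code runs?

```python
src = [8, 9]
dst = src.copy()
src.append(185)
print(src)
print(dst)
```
[8, 9, 185]
[8, 9]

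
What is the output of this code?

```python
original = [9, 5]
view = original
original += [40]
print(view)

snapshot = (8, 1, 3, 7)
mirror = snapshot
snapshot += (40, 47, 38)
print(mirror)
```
[9, 5, 40]
(8, 1, 3, 7)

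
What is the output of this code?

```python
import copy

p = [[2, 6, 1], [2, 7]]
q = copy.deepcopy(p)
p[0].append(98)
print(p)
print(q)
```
[[2, 6, 1, 98], [2, 7]]
[[2, 6, 1], [2, 7]]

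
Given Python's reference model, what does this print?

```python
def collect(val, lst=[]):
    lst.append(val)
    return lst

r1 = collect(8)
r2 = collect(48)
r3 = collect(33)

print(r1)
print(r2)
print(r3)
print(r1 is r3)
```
[8, 48, 33]
[8, 48, 33]
[8, 48, 33]
True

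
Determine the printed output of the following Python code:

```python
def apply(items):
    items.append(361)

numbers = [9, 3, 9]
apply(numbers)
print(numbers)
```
[9, 3, 9, 361]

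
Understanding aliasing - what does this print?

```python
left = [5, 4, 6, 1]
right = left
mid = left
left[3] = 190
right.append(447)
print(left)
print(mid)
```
[5, 4, 6, 190, 447]
[5, 4, 6, 190, 447]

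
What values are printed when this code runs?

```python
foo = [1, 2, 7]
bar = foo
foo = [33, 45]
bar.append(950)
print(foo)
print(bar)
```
[33, 45]
[1, 2, 7, 950]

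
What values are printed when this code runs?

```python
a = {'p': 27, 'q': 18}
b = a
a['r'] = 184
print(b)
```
{'p': 27, 'q': 18, 'r': 184}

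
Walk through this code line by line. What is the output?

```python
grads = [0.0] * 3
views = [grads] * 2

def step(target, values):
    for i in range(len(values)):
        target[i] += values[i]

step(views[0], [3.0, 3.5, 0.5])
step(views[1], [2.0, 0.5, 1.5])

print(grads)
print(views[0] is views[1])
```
[5.0, 4.0, 2.0]
True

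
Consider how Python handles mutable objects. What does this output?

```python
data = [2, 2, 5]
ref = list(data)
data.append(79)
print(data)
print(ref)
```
[2, 2, 5, 79]
[2, 2, 5]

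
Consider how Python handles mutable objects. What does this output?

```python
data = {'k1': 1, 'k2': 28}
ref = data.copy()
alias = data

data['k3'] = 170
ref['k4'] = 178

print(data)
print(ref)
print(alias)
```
{'k1': 1, 'k2': 28, 'k3': 170}
{'k1': 1, 'k2': 28, 'k4': 178}
{'k1': 1, 'k2': 28, 'k3': 170}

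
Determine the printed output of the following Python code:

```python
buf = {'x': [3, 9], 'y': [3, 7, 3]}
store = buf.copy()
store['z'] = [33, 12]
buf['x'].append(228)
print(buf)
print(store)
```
{'x': [3, 9, 228], 'y': [3, 7, 3]}
{'x': [3, 9, 228], 'y': [3, 7, 3], 'z': [33, 12]}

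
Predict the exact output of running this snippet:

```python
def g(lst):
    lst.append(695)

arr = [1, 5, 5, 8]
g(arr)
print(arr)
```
[1, 5, 5, 8, 695]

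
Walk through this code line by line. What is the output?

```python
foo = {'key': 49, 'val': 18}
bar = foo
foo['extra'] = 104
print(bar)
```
{'key': 49, 'val': 18, 'extra': 104}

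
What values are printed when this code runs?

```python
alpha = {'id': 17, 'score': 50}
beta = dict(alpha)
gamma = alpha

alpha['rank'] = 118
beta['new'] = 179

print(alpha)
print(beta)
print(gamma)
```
{'id': 17, 'score': 50, 'rank': 118}
{'id': 17, 'score': 50, 'new': 179}
{'id': 17, 'score': 50, 'rank': 118}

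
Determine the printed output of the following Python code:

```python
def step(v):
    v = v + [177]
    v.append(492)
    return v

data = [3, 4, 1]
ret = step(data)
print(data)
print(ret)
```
[3, 4, 1]
[3, 4, 1, 177, 492]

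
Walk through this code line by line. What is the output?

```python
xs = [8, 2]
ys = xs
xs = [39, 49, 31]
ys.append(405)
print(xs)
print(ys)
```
[39, 49, 31]
[8, 2, 405]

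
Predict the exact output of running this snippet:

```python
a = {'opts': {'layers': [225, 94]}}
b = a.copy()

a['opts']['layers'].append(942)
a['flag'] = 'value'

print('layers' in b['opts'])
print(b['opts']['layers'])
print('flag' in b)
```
True
[225, 94, 942]
False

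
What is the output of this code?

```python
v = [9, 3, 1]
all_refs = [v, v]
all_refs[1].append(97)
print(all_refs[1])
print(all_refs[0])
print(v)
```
[9, 3, 1, 97]
[9, 3, 1, 97]
[9, 3, 1, 97]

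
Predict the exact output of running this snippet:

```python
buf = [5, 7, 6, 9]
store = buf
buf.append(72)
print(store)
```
[5, 7, 6, 9, 72]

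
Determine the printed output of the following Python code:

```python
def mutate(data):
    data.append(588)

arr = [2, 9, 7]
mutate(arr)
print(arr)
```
[2, 9, 7, 588]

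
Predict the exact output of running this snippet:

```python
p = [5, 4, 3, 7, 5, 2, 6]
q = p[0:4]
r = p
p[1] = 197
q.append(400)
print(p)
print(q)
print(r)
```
[5, 197, 3, 7, 5, 2, 6]
[5, 4, 3, 7, 400]
[5, 197, 3, 7, 5, 2, 6]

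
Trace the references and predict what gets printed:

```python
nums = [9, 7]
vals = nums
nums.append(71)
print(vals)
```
[9, 7, 71]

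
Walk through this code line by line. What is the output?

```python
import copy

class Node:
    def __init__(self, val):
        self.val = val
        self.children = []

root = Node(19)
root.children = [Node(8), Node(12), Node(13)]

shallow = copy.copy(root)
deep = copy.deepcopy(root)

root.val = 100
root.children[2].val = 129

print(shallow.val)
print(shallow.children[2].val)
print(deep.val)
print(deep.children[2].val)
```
19
129
19
13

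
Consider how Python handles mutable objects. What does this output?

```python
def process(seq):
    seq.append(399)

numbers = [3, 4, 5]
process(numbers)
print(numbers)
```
[3, 4, 5, 399]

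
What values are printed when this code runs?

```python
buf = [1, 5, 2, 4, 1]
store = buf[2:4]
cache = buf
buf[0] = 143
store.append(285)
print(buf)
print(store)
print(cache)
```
[143, 5, 2, 4, 1]
[2, 4, 285]
[143, 5, 2, 4, 1]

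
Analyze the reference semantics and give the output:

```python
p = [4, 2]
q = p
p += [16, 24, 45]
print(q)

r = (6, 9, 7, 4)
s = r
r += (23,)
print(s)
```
[4, 2, 16, 24, 45]
(6, 9, 7, 4)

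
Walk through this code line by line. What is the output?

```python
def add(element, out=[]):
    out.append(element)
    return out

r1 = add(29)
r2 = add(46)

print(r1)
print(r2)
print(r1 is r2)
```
[29, 46]
[29, 46]
True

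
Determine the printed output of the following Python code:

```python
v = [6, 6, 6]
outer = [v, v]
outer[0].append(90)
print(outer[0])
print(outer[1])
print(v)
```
[6, 6, 6, 90]
[6, 6, 6, 90]
[6, 6, 6, 90]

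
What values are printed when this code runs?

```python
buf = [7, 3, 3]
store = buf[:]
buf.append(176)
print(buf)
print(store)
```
[7, 3, 3, 176]
[7, 3, 3]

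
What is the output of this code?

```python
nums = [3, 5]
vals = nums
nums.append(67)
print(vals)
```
[3, 5, 67]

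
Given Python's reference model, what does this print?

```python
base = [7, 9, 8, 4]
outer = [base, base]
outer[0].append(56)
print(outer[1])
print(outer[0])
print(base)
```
[7, 9, 8, 4, 56]
[7, 9, 8, 4, 56]
[7, 9, 8, 4, 56]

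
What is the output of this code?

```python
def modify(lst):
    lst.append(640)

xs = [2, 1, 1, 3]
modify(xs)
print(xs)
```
[2, 1, 1, 3, 640]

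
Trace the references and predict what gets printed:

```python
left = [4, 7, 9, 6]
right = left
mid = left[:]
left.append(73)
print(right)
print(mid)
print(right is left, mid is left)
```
[4, 7, 9, 6, 73]
[4, 7, 9, 6]
True False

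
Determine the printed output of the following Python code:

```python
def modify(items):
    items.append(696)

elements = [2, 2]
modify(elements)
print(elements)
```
[2, 2, 696]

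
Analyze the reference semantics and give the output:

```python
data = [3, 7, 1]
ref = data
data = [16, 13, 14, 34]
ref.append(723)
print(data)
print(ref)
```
[16, 13, 14, 34]
[3, 7, 1, 723]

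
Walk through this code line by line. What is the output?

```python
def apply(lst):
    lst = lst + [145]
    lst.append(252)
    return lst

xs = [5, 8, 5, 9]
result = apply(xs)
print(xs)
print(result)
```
[5, 8, 5, 9]
[5, 8, 5, 9, 145, 252]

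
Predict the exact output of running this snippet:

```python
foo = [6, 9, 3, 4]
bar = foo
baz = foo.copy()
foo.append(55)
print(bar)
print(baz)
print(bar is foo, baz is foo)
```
[6, 9, 3, 4, 55]
[6, 9, 3, 4]
True False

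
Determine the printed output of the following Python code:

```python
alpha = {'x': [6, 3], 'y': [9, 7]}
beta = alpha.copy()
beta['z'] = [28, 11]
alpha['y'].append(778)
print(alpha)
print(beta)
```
{'x': [6, 3], 'y': [9, 7, 778]}
{'x': [6, 3], 'y': [9, 7, 778], 'z': [28, 11]}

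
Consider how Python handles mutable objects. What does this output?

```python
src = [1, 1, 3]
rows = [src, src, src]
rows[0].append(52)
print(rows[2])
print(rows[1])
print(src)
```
[1, 1, 3, 52]
[1, 1, 3, 52]
[1, 1, 3, 52]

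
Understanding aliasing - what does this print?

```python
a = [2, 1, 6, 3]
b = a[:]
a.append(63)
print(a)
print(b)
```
[2, 1, 6, 3, 63]
[2, 1, 6, 3]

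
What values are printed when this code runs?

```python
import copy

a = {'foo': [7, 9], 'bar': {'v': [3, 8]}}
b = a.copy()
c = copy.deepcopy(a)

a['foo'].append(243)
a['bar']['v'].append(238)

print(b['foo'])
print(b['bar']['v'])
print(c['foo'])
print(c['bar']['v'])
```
[7, 9, 243]
[3, 8, 238]
[7, 9]
[3, 8]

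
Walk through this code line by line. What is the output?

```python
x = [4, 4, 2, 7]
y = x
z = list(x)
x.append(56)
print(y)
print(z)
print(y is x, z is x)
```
[4, 4, 2, 7, 56]
[4, 4, 2, 7]
True False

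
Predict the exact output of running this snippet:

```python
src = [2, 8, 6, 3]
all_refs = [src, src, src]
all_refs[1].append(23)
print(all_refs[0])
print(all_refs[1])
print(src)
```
[2, 8, 6, 3, 23]
[2, 8, 6, 3, 23]
[2, 8, 6, 3, 23]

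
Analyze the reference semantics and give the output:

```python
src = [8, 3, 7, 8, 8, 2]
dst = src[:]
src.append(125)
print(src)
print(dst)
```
[8, 3, 7, 8, 8, 2, 125]
[8, 3, 7, 8, 8, 2]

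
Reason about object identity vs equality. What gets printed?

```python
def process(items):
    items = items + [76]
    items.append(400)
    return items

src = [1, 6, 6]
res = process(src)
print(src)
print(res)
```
[1, 6, 6]
[1, 6, 6, 76, 400]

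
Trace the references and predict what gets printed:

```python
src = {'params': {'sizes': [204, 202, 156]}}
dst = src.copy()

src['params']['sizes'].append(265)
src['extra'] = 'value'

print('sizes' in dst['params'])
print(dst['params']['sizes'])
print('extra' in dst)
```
True
[204, 202, 156, 265]
False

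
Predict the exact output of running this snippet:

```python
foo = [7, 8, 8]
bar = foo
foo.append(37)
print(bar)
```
[7, 8, 8, 37]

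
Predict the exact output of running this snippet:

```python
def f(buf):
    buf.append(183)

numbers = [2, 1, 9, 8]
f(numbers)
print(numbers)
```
[2, 1, 9, 8, 183]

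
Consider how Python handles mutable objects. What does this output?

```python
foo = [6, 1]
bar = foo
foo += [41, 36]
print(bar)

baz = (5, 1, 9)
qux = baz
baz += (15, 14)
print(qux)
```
[6, 1, 41, 36]
(5, 1, 9)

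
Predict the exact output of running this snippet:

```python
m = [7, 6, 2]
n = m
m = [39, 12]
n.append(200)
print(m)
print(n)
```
[39, 12]
[7, 6, 2, 200]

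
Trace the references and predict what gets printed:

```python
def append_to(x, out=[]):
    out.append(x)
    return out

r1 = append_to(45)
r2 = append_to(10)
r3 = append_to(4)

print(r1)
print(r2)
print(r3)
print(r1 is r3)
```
[45, 10, 4]
[45, 10, 4]
[45, 10, 4]
True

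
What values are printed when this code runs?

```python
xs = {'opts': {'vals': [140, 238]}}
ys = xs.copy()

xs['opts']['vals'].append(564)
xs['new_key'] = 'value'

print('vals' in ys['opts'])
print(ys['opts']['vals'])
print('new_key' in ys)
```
True
[140, 238, 564]
False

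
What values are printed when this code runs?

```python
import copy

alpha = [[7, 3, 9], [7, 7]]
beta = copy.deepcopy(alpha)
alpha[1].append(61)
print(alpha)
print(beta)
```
[[7, 3, 9], [7, 7, 61]]
[[7, 3, 9], [7, 7]]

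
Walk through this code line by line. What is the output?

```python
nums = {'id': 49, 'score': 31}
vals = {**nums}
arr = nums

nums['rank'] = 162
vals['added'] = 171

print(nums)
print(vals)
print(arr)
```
{'id': 49, 'score': 31, 'rank': 162}
{'id': 49, 'score': 31, 'added': 171}
{'id': 49, 'score': 31, 'rank': 162}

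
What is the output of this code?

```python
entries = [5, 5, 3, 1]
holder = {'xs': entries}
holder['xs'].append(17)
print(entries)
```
[5, 5, 3, 1, 17]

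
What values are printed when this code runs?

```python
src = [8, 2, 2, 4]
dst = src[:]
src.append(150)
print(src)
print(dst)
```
[8, 2, 2, 4, 150]
[8, 2, 2, 4]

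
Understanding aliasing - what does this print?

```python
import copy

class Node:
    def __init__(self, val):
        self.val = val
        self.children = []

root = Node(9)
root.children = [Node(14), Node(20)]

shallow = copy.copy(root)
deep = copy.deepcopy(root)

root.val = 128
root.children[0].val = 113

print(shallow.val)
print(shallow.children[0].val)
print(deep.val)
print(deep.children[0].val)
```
9
113
9
14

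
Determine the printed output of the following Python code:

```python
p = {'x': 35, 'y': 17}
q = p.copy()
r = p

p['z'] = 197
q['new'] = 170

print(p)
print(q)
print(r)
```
{'x': 35, 'y': 17, 'z': 197}
{'x': 35, 'y': 17, 'new': 170}
{'x': 35, 'y': 17, 'z': 197}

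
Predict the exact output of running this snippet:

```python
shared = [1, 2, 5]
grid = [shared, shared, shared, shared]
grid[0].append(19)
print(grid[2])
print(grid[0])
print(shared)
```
[1, 2, 5, 19]
[1, 2, 5, 19]
[1, 2, 5, 19]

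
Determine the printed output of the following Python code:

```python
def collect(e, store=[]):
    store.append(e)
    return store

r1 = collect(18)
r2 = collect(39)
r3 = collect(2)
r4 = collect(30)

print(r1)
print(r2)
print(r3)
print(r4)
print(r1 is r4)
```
[18, 39, 2, 30]
[18, 39, 2, 30]
[18, 39, 2, 30]
[18, 39, 2, 30]
True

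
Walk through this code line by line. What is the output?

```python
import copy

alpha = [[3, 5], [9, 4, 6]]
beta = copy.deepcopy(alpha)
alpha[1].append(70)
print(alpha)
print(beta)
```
[[3, 5], [9, 4, 6, 70]]
[[3, 5], [9, 4, 6]]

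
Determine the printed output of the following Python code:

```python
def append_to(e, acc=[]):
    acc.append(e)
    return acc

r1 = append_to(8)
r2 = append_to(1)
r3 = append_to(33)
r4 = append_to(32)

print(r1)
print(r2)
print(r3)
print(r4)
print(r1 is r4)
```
[8, 1, 33, 32]
[8, 1, 33, 32]
[8, 1, 33, 32]
[8, 1, 33, 32]
True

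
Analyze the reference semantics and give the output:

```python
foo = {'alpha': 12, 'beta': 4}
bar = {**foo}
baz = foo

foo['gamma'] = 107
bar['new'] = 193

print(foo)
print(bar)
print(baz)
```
{'alpha': 12, 'beta': 4, 'gamma': 107}
{'alpha': 12, 'beta': 4, 'new': 193}
{'alpha': 12, 'beta': 4, 'gamma': 107}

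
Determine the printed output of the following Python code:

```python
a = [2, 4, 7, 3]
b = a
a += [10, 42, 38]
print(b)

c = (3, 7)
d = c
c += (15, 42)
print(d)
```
[2, 4, 7, 3, 10, 42, 38]
(3, 7)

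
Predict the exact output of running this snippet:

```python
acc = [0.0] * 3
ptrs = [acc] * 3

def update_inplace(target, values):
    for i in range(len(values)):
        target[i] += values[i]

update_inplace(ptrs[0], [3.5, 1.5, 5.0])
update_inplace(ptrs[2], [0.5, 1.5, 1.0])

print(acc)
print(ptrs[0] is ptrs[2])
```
[4.0, 3.0, 6.0]
True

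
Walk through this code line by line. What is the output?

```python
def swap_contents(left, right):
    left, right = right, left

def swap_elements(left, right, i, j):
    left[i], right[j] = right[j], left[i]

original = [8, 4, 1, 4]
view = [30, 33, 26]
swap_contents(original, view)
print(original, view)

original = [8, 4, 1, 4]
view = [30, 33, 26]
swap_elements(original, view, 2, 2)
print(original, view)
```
[8, 4, 1, 4] [30, 33, 26]
[8, 4, 26, 4] [30, 33, 1]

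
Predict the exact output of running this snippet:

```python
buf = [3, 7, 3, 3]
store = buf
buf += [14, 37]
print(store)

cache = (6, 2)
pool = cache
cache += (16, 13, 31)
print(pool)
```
[3, 7, 3, 3, 14, 37]
(6, 2)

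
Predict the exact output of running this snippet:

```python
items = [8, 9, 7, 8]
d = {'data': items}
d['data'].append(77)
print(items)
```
[8, 9, 7, 8, 77]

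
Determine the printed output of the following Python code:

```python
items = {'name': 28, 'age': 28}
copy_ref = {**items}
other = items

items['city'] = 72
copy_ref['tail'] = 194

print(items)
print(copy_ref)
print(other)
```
{'name': 28, 'age': 28, 'city': 72}
{'name': 28, 'age': 28, 'tail': 194}
{'name': 28, 'age': 28, 'city': 72}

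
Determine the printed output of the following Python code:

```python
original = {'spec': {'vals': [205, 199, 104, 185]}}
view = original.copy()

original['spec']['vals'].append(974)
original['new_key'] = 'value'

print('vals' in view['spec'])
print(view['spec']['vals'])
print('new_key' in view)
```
True
[205, 199, 104, 185, 974]
False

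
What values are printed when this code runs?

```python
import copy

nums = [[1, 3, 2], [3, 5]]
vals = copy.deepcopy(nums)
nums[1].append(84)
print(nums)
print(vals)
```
[[1, 3, 2], [3, 5, 84]]
[[1, 3, 2], [3, 5]]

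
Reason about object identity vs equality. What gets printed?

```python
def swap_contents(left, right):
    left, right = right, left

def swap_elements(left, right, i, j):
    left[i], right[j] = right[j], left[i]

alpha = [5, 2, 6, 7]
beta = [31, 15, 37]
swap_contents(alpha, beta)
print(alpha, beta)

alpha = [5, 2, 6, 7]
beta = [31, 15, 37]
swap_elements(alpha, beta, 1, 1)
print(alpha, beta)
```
[5, 2, 6, 7] [31, 15, 37]
[5, 15, 6, 7] [31, 2, 37]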